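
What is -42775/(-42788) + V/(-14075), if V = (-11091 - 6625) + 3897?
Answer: 2119619/1069700 ≈ 1.9815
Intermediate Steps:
V = -13819 (V = -17716 + 3897 = -13819)
-42775/(-42788) + V/(-14075) = -42775/(-42788) - 13819/(-14075) = -42775*(-1/42788) - 13819*(-1/14075) = 42775/42788 + 13819/14075 = 2119619/1069700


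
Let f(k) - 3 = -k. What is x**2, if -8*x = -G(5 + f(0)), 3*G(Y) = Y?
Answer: 1/9 ≈ 0.11111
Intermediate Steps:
f(k) = 3 - k
G(Y) = Y/3
x = 1/3 (x = -(-1)*(5 + (3 - 1*0))/3/8 = -(-1)*(5 + (3 + 0))/3/8 = -(-1)*(5 + 3)/3/8 = -(-1)*(1/3)*8/8 = -(-1)*8/(8*3) = -1/8*(-8/3) = 1/3 ≈ 0.33333)
x**2 = (1/3)**2 = 1/9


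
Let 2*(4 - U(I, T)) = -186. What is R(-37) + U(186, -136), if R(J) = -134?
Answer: -37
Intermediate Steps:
U(I, T) = 97 (U(I, T) = 4 - ½*(-186) = 4 + 93 = 97)
R(-37) + U(186, -136) = -134 + 97 = -37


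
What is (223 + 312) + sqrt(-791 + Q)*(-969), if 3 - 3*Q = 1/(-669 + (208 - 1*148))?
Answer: 535 - 323*I*sqrt(292995787)/203 ≈ 535.0 - 27236.0*I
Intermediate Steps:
Q = 1828/1827 (Q = 1 - 1/(3*(-669 + (208 - 1*148))) = 1 - 1/(3*(-669 + (208 - 148))) = 1 - 1/(3*(-669 + 60)) = 1 - 1/3/(-609) = 1 - 1/3*(-1/609) = 1 + 1/1827 = 1828/1827 ≈ 1.0005)
(223 + 312) + sqrt(-791 + Q)*(-969) = (223 + 312) + sqrt(-791 + 1828/1827)*(-969) = 535 + sqrt(-1443329/1827)*(-969) = 535 + (I*sqrt(292995787)/609)*(-969) = 535 - 323*I*sqrt(292995787)/203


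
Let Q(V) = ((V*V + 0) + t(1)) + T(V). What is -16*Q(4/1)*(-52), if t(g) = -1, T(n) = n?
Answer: 15808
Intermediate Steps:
Q(V) = -1 + V + V**2 (Q(V) = ((V*V + 0) - 1) + V = ((V**2 + 0) - 1) + V = (V**2 - 1) + V = (-1 + V**2) + V = -1 + V + V**2)
-16*Q(4/1)*(-52) = -16*(-1 + 4/1 + (4/1)**2)*(-52) = -16*(-1 + 4*1 + (4*1)**2)*(-52) = -16*(-1 + 4 + 4**2)*(-52) = -16*(-1 + 4 + 16)*(-52) = -16*19*(-52) = -304*(-52) = 15808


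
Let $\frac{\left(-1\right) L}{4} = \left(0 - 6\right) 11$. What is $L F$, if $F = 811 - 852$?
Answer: $-10824$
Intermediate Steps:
$F = -41$ ($F = 811 - 852 = -41$)
$L = 264$ ($L = - 4 \left(0 - 6\right) 11 = - 4 \left(\left(-6\right) 11\right) = \left(-4\right) \left(-66\right) = 264$)
$L F = 264 \left(-41\right) = -10824$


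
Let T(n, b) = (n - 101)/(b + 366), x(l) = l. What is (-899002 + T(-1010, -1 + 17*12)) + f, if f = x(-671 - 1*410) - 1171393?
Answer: -1178670955/569 ≈ -2.0715e+6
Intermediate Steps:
T(n, b) = (-101 + n)/(366 + b)
f = -1172474 (f = (-671 - 1*410) - 1171393 = (-671 - 410) - 1171393 = -1081 - 1171393 = -1172474)
(-899002 + T(-1010, -1 + 17*12)) + f = (-899002 + (-101 - 1010)/(366 + (-1 + 17*12))) - 1172474 = (-899002 - 1111/(366 + (-1 + 204))) - 1172474 = (-899002 - 1111/(366 + 203)) - 1172474 = (-899002 - 1111/569) - 1172474 = -511533249/569 - 1172474 = -1178670955/569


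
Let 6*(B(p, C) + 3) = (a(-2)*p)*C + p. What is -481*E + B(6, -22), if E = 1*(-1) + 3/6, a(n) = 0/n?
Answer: 477/2 ≈ 238.50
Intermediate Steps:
a(n) = 0
E = -1/2 (E = -1 + 3*(1/6) = -1 + 1/2 = -1/2 ≈ -0.50000)
B(p, C) = -3 + p/6 (B(p, C) = -3 + ((0*p)*C + p)/6 = -3 + (0*C + p)/6 = -3 + (0 + p)/6 = -3 + p/6)
-481*E + B(6, -22) = -481*(-1/2) + (-3 + (1/6)*6) = 481/2 + (-3 + 1) = 481/2 - 2 = 477/2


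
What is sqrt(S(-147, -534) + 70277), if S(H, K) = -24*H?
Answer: sqrt(73805) ≈ 271.67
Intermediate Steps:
sqrt(S(-147, -534) + 70277) = sqrt(-24*(-147) + 70277) = sqrt(3528 + 70277) = sqrt(73805)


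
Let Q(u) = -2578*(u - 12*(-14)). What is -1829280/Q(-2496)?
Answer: -38110/125033 ≈ -0.30480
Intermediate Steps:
Q(u) = -433104 - 2578*u (Q(u) = -2578*(u + 168) = -2578*(168 + u) = -433104 - 2578*u)
-1829280/Q(-2496) = -1829280/(-433104 - 2578*(-2496)) = -1829280/(-433104 + 6434688) = -1829280/6001584 = -1829280*1/6001584 = -38110/125033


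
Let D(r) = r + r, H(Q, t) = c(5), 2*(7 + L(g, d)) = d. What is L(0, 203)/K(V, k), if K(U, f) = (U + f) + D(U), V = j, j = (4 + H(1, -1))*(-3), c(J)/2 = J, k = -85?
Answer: -189/422 ≈ -0.44787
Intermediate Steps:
L(g, d) = -7 + d/2
c(J) = 2*J
H(Q, t) = 10 (H(Q, t) = 2*5 = 10)
D(r) = 2*r
j = -42 (j = (4 + 10)*(-3) = 14*(-3) = -42)
V = -42
K(U, f) = f + 3*U (K(U, f) = (U + f) + 2*U = f + 3*U)
L(0, 203)/K(V, k) = (-7 + (½)*203)/(-85 + 3*(-42)) = (-7 + 203/2)/(-85 - 126) = (189/2)/(-211) = (189/2)*(-1/211) = -189/422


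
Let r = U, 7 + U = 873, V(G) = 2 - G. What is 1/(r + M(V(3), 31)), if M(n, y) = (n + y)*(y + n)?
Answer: 1/1766 ≈ 0.00056625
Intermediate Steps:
U = 866 (U = -7 + 873 = 866)
r = 866
M(n, y) = (n + y)² (M(n, y) = (n + y)*(n + y) = (n + y)²)
1/(r + M(V(3), 31)) = 1/(866 + ((2 - 1*3) + 31)²) = 1/(866 + ((2 - 3) + 31)²) = 1/(866 + (-1 + 31)²) = 1/(866 + 30²) = 1/(866 + 900) = 1/1766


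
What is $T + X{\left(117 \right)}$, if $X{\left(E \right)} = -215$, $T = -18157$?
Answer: $-18372$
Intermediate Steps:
$T + X{\left(117 \right)} = -18157 - 215 = -18372$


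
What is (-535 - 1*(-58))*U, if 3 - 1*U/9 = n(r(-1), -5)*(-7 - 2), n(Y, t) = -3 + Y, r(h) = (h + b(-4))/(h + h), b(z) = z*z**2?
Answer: -2305341/2 ≈ -1.1527e+6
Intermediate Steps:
b(z) = z**3
r(h) = (-64 + h)/(2*h) (r(h) = (h + (-4)**3)/(h + h) = (h - 64)/((2*h)) = (-64 + h)*(1/(2*h)) = (-64 + h)/(2*h))
U = 4833/2 (U = 27 - 9*(-3 + (1/2)*(-64 - 1)/(-1))*(-7 - 2) = 27 - 9*(-3 + (1/2)*(-1)*(-65))*(-9) = 27 - 9*(-3 + 65/2)*(-9) = 27 - 531*(-9)/2 = 27 - 9*(-531/2) = 27 + 4779/2 = 4833/2 ≈ 2416.5)
(-535 - 1*(-58))*U = (-535 - 1*(-58))*(4833/2) = (-535 + 58)*(4833/2) = -477*4833/2 = -2305341/2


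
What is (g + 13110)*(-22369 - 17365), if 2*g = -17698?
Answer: -169306574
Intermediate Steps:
g = -8849 (g = (½)*(-17698) = -8849)
(g + 13110)*(-22369 - 17365) = (-8849 + 13110)*(-22369 - 17365) = 4261*(-39734) = -169306574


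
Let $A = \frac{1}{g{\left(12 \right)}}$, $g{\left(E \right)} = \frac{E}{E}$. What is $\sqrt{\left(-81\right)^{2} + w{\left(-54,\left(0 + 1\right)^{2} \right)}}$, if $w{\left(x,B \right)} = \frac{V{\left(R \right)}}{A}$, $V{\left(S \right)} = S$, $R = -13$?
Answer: $2 \sqrt{1637} \approx 80.92$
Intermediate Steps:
$g{\left(E \right)} = 1$
$A = 1$ ($A = 1^{-1} = 1$)
$w{\left(x,B \right)} = -13$ ($w{\left(x,B \right)} = - \frac{13}{1} = \left(-13\right) 1 = -13$)
$\sqrt{\left(-81\right)^{2} + w{\left(-54,\left(0 + 1\right)^{2} \right)}} = \sqrt{\left(-81\right)^{2} - 13} = \sqrt{6561 - 13} = \sqrt{6548} = 2 \sqrt{1637}$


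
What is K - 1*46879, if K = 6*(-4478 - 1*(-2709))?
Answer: -57493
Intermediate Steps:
K = -10614 (K = 6*(-4478 + 2709) = 6*(-1769) = -10614)
K - 1*46879 = -10614 - 1*46879 = -10614 - 46879 = -57493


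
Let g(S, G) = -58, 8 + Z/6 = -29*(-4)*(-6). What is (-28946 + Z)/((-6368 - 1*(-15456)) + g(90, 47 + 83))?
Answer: -3317/903 ≈ -3.6733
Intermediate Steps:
Z = -4224 (Z = -48 + 6*(-29*(-4)*(-6)) = -48 + 6*(116*(-6)) = -48 + 6*(-696) = -48 - 4176 = -4224)
(-28946 + Z)/((-6368 - 1*(-15456)) + g(90, 47 + 83)) = (-28946 - 4224)/((-6368 - 1*(-15456)) - 58) = -33170/((-6368 + 15456) - 58) = -33170/(9088 - 58) = -33170/9030 = -33170*1/9030 = -3317/903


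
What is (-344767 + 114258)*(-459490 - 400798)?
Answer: 198304126592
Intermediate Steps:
(-344767 + 114258)*(-459490 - 400798) = -230509*(-860288) = 198304126592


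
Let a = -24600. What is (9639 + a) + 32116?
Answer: 17155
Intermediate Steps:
(9639 + a) + 32116 = (9639 - 24600) + 32116 = -14961 + 32116 = 17155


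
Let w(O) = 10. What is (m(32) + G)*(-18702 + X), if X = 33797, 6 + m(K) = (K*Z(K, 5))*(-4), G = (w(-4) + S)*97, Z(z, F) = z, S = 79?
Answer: 68395445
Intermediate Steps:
G = 8633 (G = (10 + 79)*97 = 89*97 = 8633)
m(K) = -6 - 4*K² (m(K) = -6 + (K*K)*(-4) = -6 + K²*(-4) = -6 - 4*K²)
(m(32) + G)*(-18702 + X) = ((-6 - 4*32²) + 8633)*(-18702 + 33797) = ((-6 - 4*1024) + 8633)*15095 = ((-6 - 4096) + 8633)*15095 = (-4102 + 8633)*15095 = 4531*15095 = 68395445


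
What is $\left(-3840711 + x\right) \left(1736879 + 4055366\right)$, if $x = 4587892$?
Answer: $4327855411345$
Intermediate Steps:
$\left(-3840711 + x\right) \left(1736879 + 4055366\right) = \left(-3840711 + 4587892\right) \left(1736879 + 4055366\right) = 747181 \cdot 5792245 = 4327855411345$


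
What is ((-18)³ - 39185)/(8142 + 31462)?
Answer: -45017/39604 ≈ -1.1367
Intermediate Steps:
((-18)³ - 39185)/(8142 + 31462) = (-5832 - 39185)/39604 = -45017*1/39604 = -45017/39604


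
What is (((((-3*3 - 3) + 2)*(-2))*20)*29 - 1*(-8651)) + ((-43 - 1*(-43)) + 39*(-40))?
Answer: 18691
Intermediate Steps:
(((((-3*3 - 3) + 2)*(-2))*20)*29 - 1*(-8651)) + ((-43 - 1*(-43)) + 39*(-40)) = (((((-9 - 3) + 2)*(-2))*20)*29 + 8651) + ((-43 + 43) - 1560) = ((((-12 + 2)*(-2))*20)*29 + 8651) + (0 - 1560) = ((-10*(-2)*20)*29 + 8651) - 1560 = ((20*20)*29 + 8651) - 1560 = (400*29 + 8651) - 1560 = (11600 + 8651) - 1560 = 20251 - 1560 = 18691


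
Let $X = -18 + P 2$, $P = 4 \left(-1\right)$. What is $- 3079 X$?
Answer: $80054$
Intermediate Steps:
$P = -4$
$X = -26$ ($X = -18 - 8 = -26$)
$- 3079 X = \left(-3079\right) \left(-26\right) = 80054$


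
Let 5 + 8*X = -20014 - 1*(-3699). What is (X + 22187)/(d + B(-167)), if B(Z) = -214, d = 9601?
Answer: 20147/9387 ≈ 2.1463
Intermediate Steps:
X = -2040 (X = -5/8 + (-20014 - 1*(-3699))/8 = -5/8 + (-20014 + 3699)/8 = -5/8 + (⅛)*(-16315) = -5/8 - 16315/8 = -2040)
(X + 22187)/(d + B(-167)) = (-2040 + 22187)/(9601 - 214) = 20147/9387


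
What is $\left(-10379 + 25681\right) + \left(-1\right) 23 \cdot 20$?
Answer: $14842$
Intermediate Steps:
$\left(-10379 + 25681\right) + \left(-1\right) 23 \cdot 20 = 15302 - 460 = 14842$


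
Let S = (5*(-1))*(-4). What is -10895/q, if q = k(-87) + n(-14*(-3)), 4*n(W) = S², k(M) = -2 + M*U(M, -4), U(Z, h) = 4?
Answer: 2179/50 ≈ 43.580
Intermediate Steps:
k(M) = -2 + 4*M (k(M) = -2 + M*4 = -2 + 4*M)
S = 20 (S = -5*(-4) = 20)
n(W) = 100 (n(W) = (¼)*20² = (¼)*400 = 100)
q = -250 (q = (-2 + 4*(-87)) + 100 = (-2 - 348) + 100 = -350 + 100 = -250)
-10895/q = -10895/(-250) = -10895*(-1/250) = 2179/50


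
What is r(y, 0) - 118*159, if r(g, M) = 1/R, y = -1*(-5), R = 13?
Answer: -243905/13 ≈ -18762.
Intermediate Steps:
y = 5
r(g, M) = 1/13
r(y, 0) - 118*159 = 1/13 - 118*159 = 1/13 - 18762 = -243905/13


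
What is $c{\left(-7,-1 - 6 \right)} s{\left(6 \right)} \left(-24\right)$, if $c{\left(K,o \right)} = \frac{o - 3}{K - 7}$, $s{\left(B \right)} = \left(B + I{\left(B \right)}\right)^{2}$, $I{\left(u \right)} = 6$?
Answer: $- \frac{17280}{7} \approx -2468.6$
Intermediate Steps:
$s{\left(B \right)} = \left(6 + B\right)^{2}$ ($s{\left(B \right)} = \left(B + 6\right)^{2} = \left(6 + B\right)^{2}$)
$c{\left(K,o \right)} = \frac{-3 + o}{-7 + K}$
$c{\left(-7,-1 - 6 \right)} s{\left(6 \right)} \left(-24\right) = \frac{-3 - 7}{-7 - 7} \left(6 + 6\right)^{2} \left(-24\right) = \frac{-3 - 7}{-14} \cdot 12^{2} \left(-24\right) = \left(- \frac{1}{14}\right) \left(-10\right) 144 \left(-24\right) = \frac{5}{7} \cdot 144 \left(-24\right) = \frac{720}{7} \left(-24\right) = - \frac{17280}{7}$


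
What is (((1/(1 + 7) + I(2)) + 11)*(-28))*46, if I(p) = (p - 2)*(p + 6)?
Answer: -14329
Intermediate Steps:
I(p) = (-2 + p)*(6 + p)
(((1/(1 + 7) + I(2)) + 11)*(-28))*46 = (((1/(1 + 7) + (-12 + 2² + 4*2)) + 11)*(-28))*46 = (((1/8 + (-12 + 4 + 8)) + 11)*(-28))*46 = (((⅛ + 0) + 11)*(-28))*46 = ((⅛ + 11)*(-28))*46 = ((89/8)*(-28))*46 = -623/2*46 = -14329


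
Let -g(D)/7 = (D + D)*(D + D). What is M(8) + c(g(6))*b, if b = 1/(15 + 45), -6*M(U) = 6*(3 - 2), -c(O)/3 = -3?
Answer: -17/20 ≈ -0.85000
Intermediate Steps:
g(D) = -28*D² (g(D) = -7*(D + D)*(D + D) = -7*2*D*2*D = -28*D²)
c(O) = 9 (c(O) = -3*(-3) = 9)
M(U) = -1 (M(U) = -(3 - 2) = -1)
b = 1/60 ≈ 0.016667
M(8) + c(g(6))*b = -1 + 9*(1/60) = -1 + 3/20 = -17/20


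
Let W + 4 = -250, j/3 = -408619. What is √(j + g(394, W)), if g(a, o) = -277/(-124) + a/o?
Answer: 17*I*√262985950405/7874 ≈ 1107.2*I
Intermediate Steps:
j = -1225857 (j = 3*(-408619) = -1225857)
W = -254 (W = -4 - 250 = -254)
g(a, o) = 277/124 + a/o (g(a, o) = -277*(-1/124) + a/o = 277/124 + a/o)
√(j + g(394, W)) = √(-1225857 + (277/124 + 394/(-254))) = √(-1225857 + (277/124 + 394*(-1/254))) = √(-1225857 + (277/124 - 197/127)) = √(-1225857 + 10751/15748) = √(-19304785285/15748) = 17*I*√262985950405/7874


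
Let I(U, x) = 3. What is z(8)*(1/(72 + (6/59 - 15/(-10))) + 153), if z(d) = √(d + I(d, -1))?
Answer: 1328923*√11/8685 ≈ 507.49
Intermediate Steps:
z(d) = √(3 + d) (z(d) = √(d + 3) = √(3 + d))
z(8)*(1/(72 + (6/59 - 15/(-10))) + 153) = √(3 + 8)*(1/(72 + (6/59 - 15/(-10))) + 153) = √11*(1/(72 + (6*(1/59) - 15*(-⅒))) + 153) = √11*(1/(72 + (6/59 + 3/2)) + 153) = √11*(1/(72 + 189/118) + 153) = √11*(1/(8685/118) + 153) = √11*(118/8685 + 153) = √11*(1328923/8685) = 1328923*√11/8685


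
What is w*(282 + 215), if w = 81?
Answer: 40257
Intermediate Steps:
w*(282 + 215) = 81*(282 + 215) = 81*497 = 40257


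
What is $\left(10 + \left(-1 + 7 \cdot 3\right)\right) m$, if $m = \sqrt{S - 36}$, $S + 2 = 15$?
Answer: $30 i \sqrt{23} \approx 143.88 i$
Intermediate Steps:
$S = 13$ ($S = -2 + 15 = 13$)
$m = i \sqrt{23}$ ($m = \sqrt{13 - 36} = \sqrt{-23} = i \sqrt{23} \approx 4.7958 i$)
$\left(10 + \left(-1 + 7 \cdot 3\right)\right) m = \left(10 + \left(-1 + 7 \cdot 3\right)\right) i \sqrt{23} = \left(10 + \left(-1 + 21\right)\right) i \sqrt{23} = \left(10 + 20\right) i \sqrt{23} = 30 i \sqrt{23}$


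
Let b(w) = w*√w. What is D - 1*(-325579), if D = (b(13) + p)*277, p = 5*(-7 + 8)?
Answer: 326964 + 3601*√13 ≈ 3.3995e+5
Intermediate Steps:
b(w) = w^(3/2)
p = 5 (p = 5*1 = 5)
D = 1385 + 3601*√13 (D = (13^(3/2) + 5)*277 = (13*√13 + 5)*277 = (5 + 13*√13)*277 = 1385 + 3601*√13 ≈ 14369.)
D - 1*(-325579) = (1385 + 3601*√13) - 1*(-325579) = (1385 + 3601*√13) + 325579 = 326964 + 3601*√13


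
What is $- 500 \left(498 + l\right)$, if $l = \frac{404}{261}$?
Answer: $- \frac{65191000}{261} \approx -2.4977 \cdot 10^{5}$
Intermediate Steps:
$l = \frac{404}{261}$ ($l = 404 \cdot \frac{1}{261} = \frac{404}{261} \approx 1.5479$)
$- 500 \left(498 + l\right) = - 500 \left(498 + \frac{404}{261}\right) = \left(-500\right) \frac{130382}{261} = - \frac{65191000}{261}$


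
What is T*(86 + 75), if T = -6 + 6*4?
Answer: 2898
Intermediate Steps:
T = 18 (T = -6 + 24 = 18)
T*(86 + 75) = 18*(86 + 75) = 18*161 = 2898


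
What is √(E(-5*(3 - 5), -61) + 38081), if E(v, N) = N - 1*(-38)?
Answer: √38058 ≈ 195.08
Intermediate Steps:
E(v, N) = 38 + N (E(v, N) = N + 38 = 38 + N)
√(E(-5*(3 - 5), -61) + 38081) = √((38 - 61) + 38081) = √(-23 + 38081) = √38058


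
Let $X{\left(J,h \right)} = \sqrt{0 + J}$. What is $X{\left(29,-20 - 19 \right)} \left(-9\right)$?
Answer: $- 9 \sqrt{29} \approx -48.466$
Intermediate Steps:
$X{\left(J,h \right)} = \sqrt{J}$
$X{\left(29,-20 - 19 \right)} \left(-9\right) = \sqrt{29} \left(-9\right) = - 9 \sqrt{29}$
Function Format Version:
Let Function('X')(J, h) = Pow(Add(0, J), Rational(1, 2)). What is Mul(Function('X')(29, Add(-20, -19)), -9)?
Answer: Mul(-9, Pow(29, Rational(1, 2))) ≈ -48.466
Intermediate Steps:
Function('X')(J, h) = Pow(J, Rational(1, 2))
Mul(Function('X')(29, Add(-20, -19)), -9) = Mul(Pow(29, Rational(1, 2)), -9) = Mul(-9, Pow(29, Rational(1, 2)))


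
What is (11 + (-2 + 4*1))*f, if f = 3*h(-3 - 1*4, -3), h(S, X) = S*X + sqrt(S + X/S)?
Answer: 819 + 39*I*sqrt(322)/7 ≈ 819.0 + 99.976*I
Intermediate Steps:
h(S, X) = sqrt(S + X/S) + S*X
f = 63 + 3*I*sqrt(322)/7 (f = 3*(sqrt((-3 - 1*4) - 3/(-3 - 1*4)) + (-3 - 1*4)*(-3)) = 3*(sqrt((-3 - 4) - 3/(-3 - 4)) + (-3 - 4)*(-3)) = 3*(sqrt(-7 - 3/(-7)) - 7*(-3)) = 3*(sqrt(-7 - 3*(-1/7)) + 21) = 3*(sqrt(-7 + 3/7) + 21) = 3*(sqrt(-46/7) + 21) = 3*(I*sqrt(322)/7 + 21) = 3*(21 + I*sqrt(322)/7) = 63 + 3*I*sqrt(322)/7 ≈ 63.0 + 7.6904*I)
(11 + (-2 + 4*1))*f = (11 + (-2 + 4*1))*(63 + 3*I*sqrt(322)/7) = (11 + (-2 + 4))*(63 + 3*I*sqrt(322)/7) = (11 + 2)*(63 + 3*I*sqrt(322)/7) = 13*(63 + 3*I*sqrt(322)/7) = 819 + 39*I*sqrt(322)/7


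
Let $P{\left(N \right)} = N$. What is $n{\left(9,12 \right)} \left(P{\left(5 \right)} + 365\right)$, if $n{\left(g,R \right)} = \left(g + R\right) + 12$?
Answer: $12210$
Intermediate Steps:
$n{\left(g,R \right)} = 12 + R + g$ ($n{\left(g,R \right)} = \left(R + g\right) + 12 = 12 + R + g$)
$n{\left(9,12 \right)} \left(P{\left(5 \right)} + 365\right) = \left(12 + 12 + 9\right) \left(5 + 365\right) = 33 \cdot 370 = 12210$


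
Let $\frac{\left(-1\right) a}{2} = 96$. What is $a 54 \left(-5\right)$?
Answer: $51840$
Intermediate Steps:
$a = -192$ ($a = \left(-2\right) 96 = -192$)
$a 54 \left(-5\right) = \left(-192\right) 54 \left(-5\right) = \left(-10368\right) \left(-5\right) = 51840$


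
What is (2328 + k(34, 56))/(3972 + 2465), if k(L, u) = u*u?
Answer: 5464/6437 ≈ 0.84884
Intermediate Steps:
k(L, u) = u**2
(2328 + k(34, 56))/(3972 + 2465) = (2328 + 56**2)/(3972 + 2465) = (2328 + 3136)/6437 = 5464*(1/6437) = 5464/6437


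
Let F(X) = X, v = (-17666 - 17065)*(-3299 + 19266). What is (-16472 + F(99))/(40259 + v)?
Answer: 16373/554509618 ≈ 2.9527e-5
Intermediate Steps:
v = -554549877 (v = -34731*15967 = -554549877)
(-16472 + F(99))/(40259 + v) = (-16472 + 99)/(40259 - 554549877) = -16373/(-554509618) = -16373*(-1/554509618) = 16373/554509618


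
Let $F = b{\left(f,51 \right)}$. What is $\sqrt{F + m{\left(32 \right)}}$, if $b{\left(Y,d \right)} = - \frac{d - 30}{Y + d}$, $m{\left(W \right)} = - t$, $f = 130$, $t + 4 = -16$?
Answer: $\frac{\sqrt{651419}}{181} \approx 4.4591$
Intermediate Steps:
$t = -20$ ($t = -4 - 16 = -20$)
$m{\left(W \right)} = 20$ ($m{\left(W \right)} = \left(-1\right) \left(-20\right) = 20$)
$b{\left(Y,d \right)} = - \frac{-30 + d}{Y + d}$
$F = - \frac{21}{181}$ ($F = \frac{30 - 51}{130 + 51} = \frac{30 - 51}{181} = \frac{1}{181} \left(-21\right) = - \frac{21}{181} \approx -0.11602$)
$\sqrt{F + m{\left(32 \right)}} = \sqrt{- \frac{21}{181} + 20} = \sqrt{\frac{3599}{181}} = \frac{\sqrt{651419}}{181}$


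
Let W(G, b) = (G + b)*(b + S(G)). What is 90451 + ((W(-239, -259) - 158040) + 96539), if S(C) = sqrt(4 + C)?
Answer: 157932 - 498*I*sqrt(235) ≈ 1.5793e+5 - 7634.2*I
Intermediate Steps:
W(G, b) = (G + b)*(b + sqrt(4 + G))
90451 + ((W(-239, -259) - 158040) + 96539) = 90451 + ((((-259)**2 - 239*(-259) - 239*sqrt(4 - 239) - 259*sqrt(4 - 239)) - 158040) + 96539) = 90451 + (((67081 + 61901 - 239*I*sqrt(235) - 259*I*sqrt(235)) - 158040) + 96539) = 90451 + (((128982 - 498*I*sqrt(235)) - 158040) + 96539) = 90451 + ((-29058 - 498*I*sqrt(235)) + 96539) = 90451 + (67481 - 498*I*sqrt(235)) = 157932 - 498*I*sqrt(235)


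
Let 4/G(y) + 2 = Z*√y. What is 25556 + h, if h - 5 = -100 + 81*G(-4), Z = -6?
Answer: 941895/37 + 972*I/37 ≈ 25457.0 + 26.27*I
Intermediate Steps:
G(y) = 4/(-2 - 6*√y)
h = -95 - 162*(1 - 6*I)/37 (h = 5 + (-100 + 81*(-2/(1 + 3*√(-4)))) = 5 + (-100 + 81*(-2/(1 + 3*(2*I)))) = 5 + (-100 + 81*(-2*(1 - 6*I)/37)) = 5 + (-100 - 162*(1 - 6*I)/37) = -95 - 162*(1 - 6*I)/37 ≈ -99.378 + 26.27*I)
25556 + h = 25556 + (-3677/37 + 972*I/37) = 941895/37 + 972*I/37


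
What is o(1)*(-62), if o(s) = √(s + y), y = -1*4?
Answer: -62*I*√3 ≈ -107.39*I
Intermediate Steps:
y = -4
o(s) = √(-4 + s) (o(s) = √(s - 4) = √(-4 + s))
o(1)*(-62) = √(-4 + 1)*(-62) = √(-3)*(-62) = (I*√3)*(-62) = -62*I*√3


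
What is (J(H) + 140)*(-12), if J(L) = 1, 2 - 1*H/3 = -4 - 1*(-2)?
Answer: -1692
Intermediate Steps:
H = 12 (H = 6 - 3*(-4 - 1*(-2)) = 6 - 3*(-4 + 2) = 6 - 3*(-2) = 6 + 6 = 12)
(J(H) + 140)*(-12) = (1 + 140)*(-12) = 141*(-12) = -1692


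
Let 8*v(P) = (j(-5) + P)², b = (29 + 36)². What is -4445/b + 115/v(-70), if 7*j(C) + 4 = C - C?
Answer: -264579/305045 ≈ -0.86734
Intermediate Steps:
b = 4225 (b = 65² = 4225)
j(C) = -4/7 (j(C) = -4/7 + (C - C)/7 = -4/7 + (⅐)*0 = -4/7 + 0 = -4/7)
v(P) = (-4/7 + P)²/8
-4445/b + 115/v(-70) = -4445/4225 + 115/(((-4 + 7*(-70))²/392)) = -4445*1/4225 + 115/(((-4 - 490)²/392)) = -889/845 + 115/(((1/392)*(-494)²)) = -889/845 + 115/(((1/392)*244036)) = -889/845 + 115/(61009/98) = -889/845 + 115*(98/61009) = -889/845 + 11270/61009 = -264579/305045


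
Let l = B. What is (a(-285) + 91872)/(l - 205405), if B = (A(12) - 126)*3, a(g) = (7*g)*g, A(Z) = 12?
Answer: -660447/205747 ≈ -3.2100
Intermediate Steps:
a(g) = 7*g²
B = -342 (B = (12 - 126)*3 = -114*3 = -342)
l = -342
(a(-285) + 91872)/(l - 205405) = (7*(-285)² + 91872)/(-342 - 205405) = (7*81225 + 91872)/(-205747) = (568575 + 91872)*(-1/205747) = 660447*(-1/205747) = -660447/205747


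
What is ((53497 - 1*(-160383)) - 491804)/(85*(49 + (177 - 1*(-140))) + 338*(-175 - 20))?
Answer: 69481/8700 ≈ 7.9863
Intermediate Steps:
((53497 - 1*(-160383)) - 491804)/(85*(49 + (177 - 1*(-140))) + 338*(-175 - 20)) = ((53497 + 160383) - 491804)/(85*(49 + (177 + 140)) + 338*(-195)) = (213880 - 491804)/(85*(49 + 317) - 65910) = -277924/(85*366 - 65910) = -277924/(31110 - 65910) = -277924/(-34800) = -277924*(-1/34800) = 69481/8700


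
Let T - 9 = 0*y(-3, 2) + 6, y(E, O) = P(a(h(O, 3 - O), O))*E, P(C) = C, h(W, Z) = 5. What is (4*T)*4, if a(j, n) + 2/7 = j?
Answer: 240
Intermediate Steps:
a(j, n) = -2/7 + j
y(E, O) = 33*E/7 (y(E, O) = (-2/7 + 5)*E = 33*E/7)
T = 15 (T = 9 + (0*((33/7)*(-3)) + 6) = 9 + (0*(-99/7) + 6) = 9 + (0 + 6) = 9 + 6 = 15)
(4*T)*4 = (4*15)*4 = 60*4 = 240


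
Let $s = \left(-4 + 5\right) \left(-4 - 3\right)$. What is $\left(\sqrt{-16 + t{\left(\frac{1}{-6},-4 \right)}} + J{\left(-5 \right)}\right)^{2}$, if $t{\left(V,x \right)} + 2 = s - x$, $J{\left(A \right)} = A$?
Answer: $\left(5 - i \sqrt{21}\right)^{2} \approx 4.0 - 45.826 i$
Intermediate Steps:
$s = -7$ ($s = 1 \left(-7\right) = -7$)
$t{\left(V,x \right)} = -9 - x$ ($t{\left(V,x \right)} = -2 - \left(7 + x\right) = -9 - x$)
$\left(\sqrt{-16 + t{\left(\frac{1}{-6},-4 \right)}} + J{\left(-5 \right)}\right)^{2} = \left(\sqrt{-16 - 5} - 5\right)^{2} = \left(\sqrt{-21} - 5\right)^{2} = \left(i \sqrt{21} - 5\right)^{2} = \left(-5 + i \sqrt{21}\right)^{2}$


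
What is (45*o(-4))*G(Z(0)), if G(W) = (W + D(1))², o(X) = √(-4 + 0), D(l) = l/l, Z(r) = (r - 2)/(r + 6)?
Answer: 40*I ≈ 40.0*I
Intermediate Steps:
Z(r) = (-2 + r)/(6 + r)
D(l) = 1
o(X) = 2*I (o(X) = √(-4) = 2*I)
G(W) = (1 + W)² (G(W) = (W + 1)² = (1 + W)²)
(45*o(-4))*G(Z(0)) = (45*(2*I))*(1 + (-2 + 0)/(6 + 0))² = (90*I)*(1 - 2/6)² = (90*I)*(1 + (⅙)*(-2))² = (90*I)*(1 - ⅓)² = (90*I)*(⅔)² = (90*I)*(4/9) = 40*I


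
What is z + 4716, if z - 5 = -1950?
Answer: 2771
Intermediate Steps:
z = -1945 (z = 5 - 1950 = -1945)
z + 4716 = -1945 + 4716 = 2771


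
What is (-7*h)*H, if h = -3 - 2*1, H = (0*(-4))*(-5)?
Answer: 0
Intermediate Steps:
H = 0 (H = 0*(-5) = 0)
h = -5 (h = -3 - 2 = -5)
(-7*h)*H = -7*(-5)*0 = 35*0 = 0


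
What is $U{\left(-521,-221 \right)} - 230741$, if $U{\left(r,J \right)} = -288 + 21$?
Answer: $-231008$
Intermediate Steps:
$U{\left(r,J \right)} = -267$
$U{\left(-521,-221 \right)} - 230741 = -267 - 230741 = -231008$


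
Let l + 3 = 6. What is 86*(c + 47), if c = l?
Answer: 4300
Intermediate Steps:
l = 3 (l = -3 + 6 = 3)
c = 3
86*(c + 47) = 86*(3 + 47) = 86*50 = 4300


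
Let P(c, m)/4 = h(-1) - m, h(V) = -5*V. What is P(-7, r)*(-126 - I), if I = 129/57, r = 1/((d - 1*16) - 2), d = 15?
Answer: -155968/57 ≈ -2736.3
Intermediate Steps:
r = -1/3 (r = 1/((15 - 1*16) - 2) = 1/((15 - 16) - 2) = 1/(-1 - 2) = 1/(-3) = -1/3 ≈ -0.33333)
I = 43/19 (I = 129*(1/57) = 43/19 ≈ 2.2632)
P(c, m) = 20 - 4*m (P(c, m) = 4*(-5*(-1) - m) = 4*(5 - m) = 20 - 4*m)
P(-7, r)*(-126 - I) = (20 - 4*(-1/3))*(-126 - 1*43/19) = (20 + 4/3)*(-126 - 43/19) = (64/3)*(-2437/19) = -155968/57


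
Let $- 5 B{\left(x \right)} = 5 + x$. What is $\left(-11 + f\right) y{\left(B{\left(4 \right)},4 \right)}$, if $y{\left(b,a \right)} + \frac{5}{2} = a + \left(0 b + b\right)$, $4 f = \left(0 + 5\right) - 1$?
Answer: $3$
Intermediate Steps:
$B{\left(x \right)} = -1 - \frac{x}{5}$ ($B{\left(x \right)} = - \frac{5 + x}{5} = -1 - \frac{x}{5}$)
$f = 1$ ($f = \frac{\left(0 + 5\right) - 1}{4} = \frac{5 - 1}{4} = \frac{1}{4} \cdot 4 = 1$)
$y{\left(b,a \right)} = - \frac{5}{2} + a + b$ ($y{\left(b,a \right)} = - \frac{5}{2} + \left(a + \left(0 b + b\right)\right) = - \frac{5}{2} + \left(a + \left(0 + b\right)\right) = - \frac{5}{2} + \left(a + b\right) = - \frac{5}{2} + a + b$)
$\left(-11 + f\right) y{\left(B{\left(4 \right)},4 \right)} = \left(-11 + 1\right) \left(- \frac{5}{2} + 4 - \frac{9}{5}\right) = - 10 \left(- \frac{5}{2} + 4 - \frac{9}{5}\right) = \left(-10\right) \left(- \frac{3}{10}\right) = 3$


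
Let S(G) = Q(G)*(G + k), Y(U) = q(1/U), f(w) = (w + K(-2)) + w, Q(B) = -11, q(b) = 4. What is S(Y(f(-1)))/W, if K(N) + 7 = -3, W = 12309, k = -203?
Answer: 199/1119 ≈ 0.17784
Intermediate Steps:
K(N) = -10 (K(N) = -7 - 3 = -10)
f(w) = -10 + 2*w (f(w) = (w - 10) + w = (-10 + w) + w = -10 + 2*w)
Y(U) = 4
S(G) = 2233 - 11*G (S(G) = -11*(G - 203) = -11*(-203 + G) = 2233 - 11*G)
S(Y(f(-1)))/W = (2233 - 11*4)/12309 = (2233 - 44)*(1/12309) = 2189*(1/12309) = 199/1119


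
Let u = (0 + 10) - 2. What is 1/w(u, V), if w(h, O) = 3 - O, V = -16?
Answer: 1/19 ≈ 0.052632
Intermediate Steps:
u = 8 (u = 10 - 2 = 8)
1/w(u, V) = 1/(3 - 1*(-16)) = 1/(3 + 16) = 1/19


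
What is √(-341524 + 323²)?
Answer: 3*I*√26355 ≈ 487.03*I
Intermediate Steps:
√(-341524 + 323²) = √(-341524 + 104329) = √(-237195) = 3*I*√26355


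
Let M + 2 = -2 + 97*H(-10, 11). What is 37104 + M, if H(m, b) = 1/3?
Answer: 111397/3 ≈ 37132.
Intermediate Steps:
H(m, b) = ⅓
M = 85/3 (M = -2 + (-2 + 97*(⅓)) = -2 + (-2 + 97/3) = -2 + 91/3 = 85/3 ≈ 28.333)
37104 + M = 37104 + 85/3 = 111397/3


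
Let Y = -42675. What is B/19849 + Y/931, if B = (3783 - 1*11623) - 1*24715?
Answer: -877364780/18479419 ≈ -47.478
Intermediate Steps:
B = -32555 (B = (3783 - 11623) - 24715 = -7840 - 24715 = -32555)
B/19849 + Y/931 = -32555/19849 - 42675/931 = -877364780/18479419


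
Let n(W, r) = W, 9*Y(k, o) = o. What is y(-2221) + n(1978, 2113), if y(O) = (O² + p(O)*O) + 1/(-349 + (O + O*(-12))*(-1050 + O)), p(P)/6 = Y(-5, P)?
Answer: 657164396188949/79914150 ≈ 8.2234e+6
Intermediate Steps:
Y(k, o) = o/9
p(P) = 2*P/3 (p(P) = 6*(P/9) = 2*P/3)
y(O) = 1/(-349 - 11*O*(-1050 + O)) + 5*O²/3 (y(O) = (O² + (2*O/3)*O) + 1/(-349 + (O + O*(-12))*(-1050 + O)) = (O² + 2*O²/3) + 1/(-349 + (O - 12*O)*(-1050 + O)) = 5*O²/3 + 1/(-349 + (-11*O)*(-1050 + O)) = 5*O²/3 + 1/(-349 - 11*O*(-1050 + O)) = 1/(-349 - 11*O*(-1050 + O)) + 5*O²/3)
y(-2221) + n(1978, 2113) = (-3 - 57750*(-2221)³ + 55*(-2221)⁴ + 1745*(-2221)²)/(3*(349 - 11550*(-2221) + 11*(-2221)²)) + 1978 = (-3 - 57750*(-10955839861) + 55*24332920331281 + 1745*4932841)/(3*(349 + 25652550 + 11*4932841)) + 1978 = (-3 + 632699751972750 + 1338310618220455 + 8607807545)/(3*(349 + 25652550 + 54261251)) + 1978 = (⅓)*1971018978000747/79914150 + 1978 = (⅓)*(1/79914150)*1971018978000747 + 1978 = 657006326000249/79914150 + 1978 = 657164396188949/79914150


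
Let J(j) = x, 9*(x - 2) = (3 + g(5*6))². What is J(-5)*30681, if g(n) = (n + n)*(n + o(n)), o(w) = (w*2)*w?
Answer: 41101286301243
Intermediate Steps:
o(w) = 2*w² (o(w) = (2*w)*w = 2*w²)
g(n) = 2*n*(n + 2*n²) (g(n) = (n + n)*(n + 2*n²) = (2*n)*(n + 2*n²) = 2*n*(n + 2*n²))
x = 1339633203 (x = 2 + (3 + (5*6)²*(2 + 4*(5*6)))²/9 = 2 + (3 + 30²*(2 + 4*30))²/9 = 2 + (3 + 900*(2 + 120))²/9 = 2 + (3 + 900*122)²/9 = 2 + (3 + 109800)²/9 = 2 + (⅑)*109803² = 2 + (⅑)*12056698809 = 2 + 1339633201 = 1339633203)
J(j) = 1339633203
J(-5)*30681 = 1339633203*30681 = 41101286301243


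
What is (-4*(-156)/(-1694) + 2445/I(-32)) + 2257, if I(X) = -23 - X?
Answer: 6424406/2541 ≈ 2528.3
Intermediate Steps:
(-4*(-156)/(-1694) + 2445/I(-32)) + 2257 = (-4*(-156)/(-1694) + 2445/(-23 - 1*(-32))) + 2257 = (624*(-1/1694) + 2445/(-23 + 32)) + 2257 = (-312/847 + 2445/9) + 2257 = (-312/847 + 2445*(1/9)) + 2257 = (-312/847 + 815/3) + 2257 = 689369/2541 + 2257 = 6424406/2541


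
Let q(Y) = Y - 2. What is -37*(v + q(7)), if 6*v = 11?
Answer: -1517/6 ≈ -252.83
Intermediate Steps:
v = 11/6 (v = (⅙)*11 = 11/6 ≈ 1.8333)
q(Y) = -2 + Y
-37*(v + q(7)) = -37*(11/6 + (-2 + 7)) = -37*(11/6 + 5) = -37*41/6 = -1517/6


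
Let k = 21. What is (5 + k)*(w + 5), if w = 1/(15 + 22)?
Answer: 4836/37 ≈ 130.70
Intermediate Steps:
w = 1/37 ≈ 0.027027
(5 + k)*(w + 5) = (5 + 21)*(1/37 + 5) = 26*(186/37) = 4836/37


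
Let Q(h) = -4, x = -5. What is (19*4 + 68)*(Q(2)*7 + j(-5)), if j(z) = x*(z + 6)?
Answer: -4752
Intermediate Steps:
j(z) = -30 - 5*z (j(z) = -5*(z + 6) = -5*(6 + z) = -30 - 5*z)
(19*4 + 68)*(Q(2)*7 + j(-5)) = (19*4 + 68)*(-4*7 + (-30 - 5*(-5))) = (76 + 68)*(-28 + (-30 + 25)) = 144*(-28 - 5) = 144*(-33) = -4752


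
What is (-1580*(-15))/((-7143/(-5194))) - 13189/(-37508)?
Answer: 1539082163809/89306548 ≈ 17234.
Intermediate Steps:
(-1580*(-15))/((-7143/(-5194))) - 13189/(-37508) = 23700/((-7143*(-1/5194))) - 13189*(-1/37508) = 23700/(7143/5194) + 13189/37508 = 23700*(5194/7143) + 13189/37508 = 41032600/2381 + 13189/37508 = 1539082163809/89306548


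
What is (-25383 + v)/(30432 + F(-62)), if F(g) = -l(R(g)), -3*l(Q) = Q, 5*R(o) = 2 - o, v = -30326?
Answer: -835635/456544 ≈ -1.8303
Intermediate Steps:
R(o) = ⅖ - o/5 (R(o) = (2 - o)/5 = ⅖ - o/5)
l(Q) = -Q/3
F(g) = 2/15 - g/15 (F(g) = -(-1)*(⅖ - g/5)/3 = -(-2/15 + g/15) = 2/15 - g/15)
(-25383 + v)/(30432 + F(-62)) = (-25383 - 30326)/(30432 + (2/15 - 1/15*(-62))) = -55709/(30432 + (2/15 + 62/15)) = -55709/(30432 + 64/15) = -55709/456544/15 = -55709*15/456544 = -835635/456544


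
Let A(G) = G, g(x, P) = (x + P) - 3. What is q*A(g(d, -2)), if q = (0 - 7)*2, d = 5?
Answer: 0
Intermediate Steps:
q = -14 (q = -7*2 = -14)
g(x, P) = -3 + P + x (g(x, P) = (P + x) - 3 = -3 + P + x)
q*A(g(d, -2)) = -14*(-3 - 2 + 5) = -14*0 = 0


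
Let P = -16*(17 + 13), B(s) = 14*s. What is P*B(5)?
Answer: -33600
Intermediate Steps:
P = -480 (P = -16*30 = -480)
P*B(5) = -6720*5 = -480*70 = -33600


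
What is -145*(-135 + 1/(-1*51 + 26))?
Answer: 97904/5 ≈ 19581.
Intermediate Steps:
-145*(-135 + 1/(-1*51 + 26)) = -145*(-135 + 1/(-51 + 26)) = -145*(-135 + 1/(-25)) = -145*(-135 - 1/25) = -145*(-3376/25) = 97904/5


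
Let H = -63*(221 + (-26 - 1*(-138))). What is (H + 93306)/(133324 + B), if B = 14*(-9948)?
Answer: -72327/5948 ≈ -12.160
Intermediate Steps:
H = -20979 (H = -63*(221 + (-26 + 138)) = -63*(221 + 112) = -63*333 = -20979)
B = -139272
(H + 93306)/(133324 + B) = (-20979 + 93306)/(133324 - 139272) = 72327/(-5948) = 72327*(-1/5948) = -72327/5948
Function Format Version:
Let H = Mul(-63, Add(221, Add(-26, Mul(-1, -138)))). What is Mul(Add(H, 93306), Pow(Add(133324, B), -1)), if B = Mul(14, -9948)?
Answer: Rational(-72327, 5948) ≈ -12.160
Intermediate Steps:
H = -20979 (H = Mul(-63, Add(221, Add(-26, 138))) = Mul(-63, Add(221, 112)) = Mul(-63, 333) = -20979)
B = -139272
Mul(Add(H, 93306), Pow(Add(133324, B), -1)) = Mul(Add(-20979, 93306), Pow(Add(133324, -139272), -1)) = Mul(72327, Pow(-5948, -1)) = Mul(72327, Rational(-1, 5948)) = Rational(-72327, 5948)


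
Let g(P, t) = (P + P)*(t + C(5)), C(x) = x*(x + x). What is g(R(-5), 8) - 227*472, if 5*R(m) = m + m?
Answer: -107376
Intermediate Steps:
C(x) = 2*x² (C(x) = x*(2*x) = 2*x²)
R(m) = 2*m/5 (R(m) = (m + m)/5 = (2*m)/5 = 2*m/5)
g(P, t) = 2*P*(50 + t) (g(P, t) = (P + P)*(t + 2*5²) = (2*P)*(t + 2*25) = (2*P)*(t + 50) = (2*P)*(50 + t) = 2*P*(50 + t))
g(R(-5), 8) - 227*472 = 2*((⅖)*(-5))*(50 + 8) - 227*472 = 2*(-2)*58 - 107144 = -232 - 107144 = -107376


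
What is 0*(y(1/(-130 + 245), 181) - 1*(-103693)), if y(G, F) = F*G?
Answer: 0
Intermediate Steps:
0*(y(1/(-130 + 245), 181) - 1*(-103693)) = 0*(181/(-130 + 245) - 1*(-103693)) = 0*(181/115 + 103693) = 0*(11924876/115) = 0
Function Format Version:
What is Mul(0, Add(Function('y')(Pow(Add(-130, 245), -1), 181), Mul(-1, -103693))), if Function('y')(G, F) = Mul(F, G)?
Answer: 0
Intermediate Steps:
Mul(0, Add(Function('y')(Pow(Add(-130, 245), -1), 181), Mul(-1, -103693))) = Mul(0, Add(Mul(181, Pow(Add(-130, 245), -1)), Mul(-1, -103693))) = Mul(0, Add(Mul(181, Pow(115, -1)), 103693)) = Mul(0, Add(Mul(181, Rational(1, 115)), 103693)) = Mul(0, Add(Rational(181, 115), 103693)) = Mul(0, Rational(11924876, 115)) = 0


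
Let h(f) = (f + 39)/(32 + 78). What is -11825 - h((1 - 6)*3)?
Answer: -650387/55 ≈ -11825.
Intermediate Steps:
h(f) = 39/110 + f/110 (h(f) = (39 + f)/110 = (39 + f)*(1/110) = 39/110 + f/110)
-11825 - h((1 - 6)*3) = -11825 - (39/110 + ((1 - 6)*3)/110) = -11825 - (39/110 + (-5*3)/110) = -11825 - (39/110 + (1/110)*(-15)) = -11825 - (39/110 - 3/22) = -11825 - 1*12/55 = -11825 - 12/55 = -650387/55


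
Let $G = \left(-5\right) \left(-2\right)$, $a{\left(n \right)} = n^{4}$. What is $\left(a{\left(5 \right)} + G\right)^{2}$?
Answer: $403225$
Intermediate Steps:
$G = 10$
$\left(a{\left(5 \right)} + G\right)^{2} = \left(5^{4} + 10\right)^{2} = \left(625 + 10\right)^{2} = 635^{2} = 403225$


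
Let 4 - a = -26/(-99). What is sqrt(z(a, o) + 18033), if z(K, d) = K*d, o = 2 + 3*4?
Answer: sqrt(19694917)/33 ≈ 134.48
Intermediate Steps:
a = 370/99 (a = 4 - (-26)/(-99) = 4 - (-26)*(-1)/99 = 4 - 1*26/99 = 4 - 26/99 = 370/99 ≈ 3.7374)
o = 14 (o = 2 + 12 = 14)
sqrt(z(a, o) + 18033) = sqrt((370/99)*14 + 18033) = sqrt(5180/99 + 18033) = sqrt(1790447/99) = sqrt(19694917)/33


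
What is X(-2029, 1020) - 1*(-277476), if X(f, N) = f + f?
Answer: 273418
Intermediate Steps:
X(f, N) = 2*f
X(-2029, 1020) - 1*(-277476) = 2*(-2029) - 1*(-277476) = -4058 + 277476 = 273418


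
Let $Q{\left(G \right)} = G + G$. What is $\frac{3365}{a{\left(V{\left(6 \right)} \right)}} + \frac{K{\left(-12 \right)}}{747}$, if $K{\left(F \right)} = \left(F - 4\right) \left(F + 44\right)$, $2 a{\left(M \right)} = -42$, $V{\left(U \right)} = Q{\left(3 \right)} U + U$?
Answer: $- \frac{841469}{5229} \approx -160.92$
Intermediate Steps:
$Q{\left(G \right)} = 2 G$
$V{\left(U \right)} = 7 U$ ($V{\left(U \right)} = 2 \cdot 3 U + U = 6 U + U = 7 U$)
$a{\left(M \right)} = -21$ ($a{\left(M \right)} = \frac{1}{2} \left(-42\right) = -21$)
$K{\left(F \right)} = \left(-4 + F\right) \left(44 + F\right)$
$\frac{3365}{a{\left(V{\left(6 \right)} \right)}} + \frac{K{\left(-12 \right)}}{747} = \frac{3365}{-21} + \frac{-176 + \left(-12\right)^{2} + 40 \left(-12\right)}{747} = 3365 \left(- \frac{1}{21}\right) + \left(-176 + 144 - 480\right) \frac{1}{747} = - \frac{3365}{21} - \frac{512}{747} = - \frac{841469}{5229}$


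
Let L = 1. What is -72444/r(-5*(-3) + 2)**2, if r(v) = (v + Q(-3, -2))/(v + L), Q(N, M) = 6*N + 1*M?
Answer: -2607984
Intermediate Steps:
Q(N, M) = M + 6*N (Q(N, M) = 6*N + M = M + 6*N)
r(v) = (-20 + v)/(1 + v) (r(v) = (v + (-2 + 6*(-3)))/(v + 1) = (v + (-2 - 18))/(1 + v) = (v - 20)/(1 + v) = (-20 + v)/(1 + v))
-72444/r(-5*(-3) + 2)**2 = -72444*(1 + (-5*(-3) + 2))**2/(-20 + (-5*(-3) + 2))**2 = -72444*(1 + (15 + 2))**2/(-20 + (15 + 2))**2 = -72444*(1 + 17)**2/(-20 + 17)**2 = -72444/((-3/18)**2) = -72444/(((1/18)*(-3))**2) = -72444/((-1/6)**2) = -72444/1/36 = -72444*36 = -2607984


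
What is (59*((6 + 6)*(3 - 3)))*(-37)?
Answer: 0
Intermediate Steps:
(59*((6 + 6)*(3 - 3)))*(-37) = (59*(12*0))*(-37) = (59*0)*(-37) = 0*(-37) = 0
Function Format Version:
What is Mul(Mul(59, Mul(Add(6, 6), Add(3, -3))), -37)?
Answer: 0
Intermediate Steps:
Mul(Mul(59, Mul(Add(6, 6), Add(3, -3))), -37) = Mul(Mul(59, Mul(12, 0)), -37) = Mul(Mul(59, 0), -37) = Mul(0, -37) = 0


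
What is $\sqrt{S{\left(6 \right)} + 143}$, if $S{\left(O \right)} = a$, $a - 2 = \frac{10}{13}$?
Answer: $\frac{\sqrt{24635}}{13} \approx 12.073$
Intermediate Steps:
$a = \frac{36}{13}$ ($a = 2 + \frac{10}{13} = \frac{36}{13} \approx 2.7692$)
$S{\left(O \right)} = \frac{36}{13}$
$\sqrt{S{\left(6 \right)} + 143} = \sqrt{\frac{36}{13} + 143} = \sqrt{\frac{1895}{13}} = \frac{\sqrt{24635}}{13}$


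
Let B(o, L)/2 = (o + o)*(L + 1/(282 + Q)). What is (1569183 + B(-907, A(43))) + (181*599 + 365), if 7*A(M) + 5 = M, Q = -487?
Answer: 2379645921/1435 ≈ 1.6583e+6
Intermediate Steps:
A(M) = -5/7 + M/7
B(o, L) = 4*o*(-1/205 + L) (B(o, L) = 2*((o + o)*(L + 1/(282 - 487))) = 2*((2*o)*(L + 1/(-205))) = 2*((2*o)*(L - 1/205)) = 2*((2*o)*(-1/205 + L)) = 2*(2*o*(-1/205 + L)) = 4*o*(-1/205 + L))
(1569183 + B(-907, A(43))) + (181*599 + 365) = (1569183 + (4/205)*(-907)*(-1 + 205*(-5/7 + (⅐)*43))) + (181*599 + 365) = (1569183 + (4/205)*(-907)*(-1 + 205*(-5/7 + 43/7))) + (108419 + 365) = (1569183 + (4/205)*(-907)*(-1 + 205*(38/7))) + 108784 = (1569183 + (4/205)*(-907)*(-1 + 7790/7)) + 108784 = (1569183 + (4/205)*(-907)*(7783/7)) + 108784 = (1569183 - 28236724/1435) + 108784 = 2223540881/1435 + 108784 = 2379645921/1435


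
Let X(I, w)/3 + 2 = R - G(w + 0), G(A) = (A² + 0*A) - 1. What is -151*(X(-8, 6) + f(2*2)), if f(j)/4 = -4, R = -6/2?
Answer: 20536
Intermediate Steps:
G(A) = -1 + A² (G(A) = (A² + 0) - 1 = A² - 1 = -1 + A²)
R = -3 (R = -6*½ = -3)
f(j) = -16 (f(j) = 4*(-4) = -16)
X(I, w) = -12 - 3*w² (X(I, w) = -6 + 3*(-3 - (-1 + (w + 0)²)) = -6 + 3*(-3 - (-1 + w²)) = -6 + 3*(-3 + (1 - w²)) = -6 + 3*(-2 - w²) = -6 + (-6 - 3*w²) = -12 - 3*w²)
-151*(X(-8, 6) + f(2*2)) = -151*((-12 - 3*6²) - 16) = -151*((-12 - 3*36) - 16) = -151*((-12 - 108) - 16) = -151*(-120 - 16) = -151*(-136) = 20536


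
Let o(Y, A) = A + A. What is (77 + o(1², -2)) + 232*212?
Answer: 49257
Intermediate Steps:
o(Y, A) = 2*A
(77 + o(1², -2)) + 232*212 = (77 + 2*(-2)) + 232*212 = (77 - 4) + 49184 = 73 + 49184 = 49257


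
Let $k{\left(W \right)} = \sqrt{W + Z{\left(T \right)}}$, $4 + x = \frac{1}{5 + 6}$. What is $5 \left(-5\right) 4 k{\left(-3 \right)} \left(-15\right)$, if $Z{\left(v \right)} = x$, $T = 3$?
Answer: $\frac{3000 i \sqrt{209}}{11} \approx 3942.8 i$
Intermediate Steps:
$x = - \frac{43}{11}$ ($x = -4 + \frac{1}{5 + 6} = -4 + \frac{1}{11} = - \frac{43}{11} \approx -3.9091$)
$Z{\left(v \right)} = - \frac{43}{11}$
$k{\left(W \right)} = \sqrt{- \frac{43}{11} + W}$ ($k{\left(W \right)} = \sqrt{W - \frac{43}{11}} = \sqrt{- \frac{43}{11} + W}$)
$5 \left(-5\right) 4 k{\left(-3 \right)} \left(-15\right) = 5 \left(-5\right) 4 \frac{\sqrt{-473 + 121 \left(-3\right)}}{11} \left(-15\right) = \left(-25\right) 4 \frac{\sqrt{-473 - 363}}{11} \left(-15\right) = - 100 \frac{\sqrt{-836}}{11} \left(-15\right) = - 100 \frac{2 i \sqrt{209}}{11} \left(-15\right) = - \frac{200 i \sqrt{209}}{11} \left(-15\right) = \frac{3000 i \sqrt{209}}{11}$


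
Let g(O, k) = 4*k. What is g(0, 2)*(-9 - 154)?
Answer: -1304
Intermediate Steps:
g(0, 2)*(-9 - 154) = (4*2)*(-9 - 154) = 8*(-163) = -1304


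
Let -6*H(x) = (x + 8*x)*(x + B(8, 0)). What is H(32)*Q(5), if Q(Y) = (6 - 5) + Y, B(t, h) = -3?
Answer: -8352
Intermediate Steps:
H(x) = -3*x*(-3 + x)/2 (H(x) = -(x + 8*x)*(x - 3)/6 = -9*x*(-3 + x)/6 = -3*x*(-3 + x)/2)
Q(Y) = 1 + Y
H(32)*Q(5) = ((3/2)*32*(3 - 1*32))*(1 + 5) = ((3/2)*32*(3 - 32))*6 = ((3/2)*32*(-29))*6 = -1392*6 = -8352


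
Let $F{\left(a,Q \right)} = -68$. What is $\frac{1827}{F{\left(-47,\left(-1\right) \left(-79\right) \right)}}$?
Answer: $- \frac{1827}{68} \approx -26.868$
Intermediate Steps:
$\frac{1827}{F{\left(-47,\left(-1\right) \left(-79\right) \right)}} = \frac{1827}{-68} = 1827 \left(- \frac{1}{68}\right) = - \frac{1827}{68}$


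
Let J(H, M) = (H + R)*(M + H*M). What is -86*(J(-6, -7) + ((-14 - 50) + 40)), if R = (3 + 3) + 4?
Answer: -9976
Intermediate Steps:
R = 10 (R = 6 + 4 = 10)
J(H, M) = (10 + H)*(M + H*M) (J(H, M) = (H + 10)*(M + H*M) = (10 + H)*(M + H*M))
-86*(J(-6, -7) + ((-14 - 50) + 40)) = -86*(-7*(10 + (-6)**2 + 11*(-6)) + ((-14 - 50) + 40)) = -86*(-7*(10 + 36 - 66) + (-64 + 40)) = -86*(-7*(-20) - 24) = -86*(140 - 24) = -86*116 = -9976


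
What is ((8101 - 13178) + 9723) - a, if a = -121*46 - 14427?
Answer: 24639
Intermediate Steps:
a = -19993 (a = -5566 - 14427 = -19993)
((8101 - 13178) + 9723) - a = ((8101 - 13178) + 9723) - 1*(-19993) = (-5077 + 9723) + 19993 = 4646 + 19993 = 24639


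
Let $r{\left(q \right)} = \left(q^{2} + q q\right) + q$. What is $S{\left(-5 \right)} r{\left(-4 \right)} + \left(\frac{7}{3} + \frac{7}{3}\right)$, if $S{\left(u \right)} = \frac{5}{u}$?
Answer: $- \frac{70}{3} \approx -23.333$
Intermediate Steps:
$r{\left(q \right)} = q + 2 q^{2}$ ($r{\left(q \right)} = \left(q^{2} + q^{2}\right) + q = 2 q^{2} + q = q + 2 q^{2}$)
$S{\left(-5 \right)} r{\left(-4 \right)} + \left(\frac{7}{3} + \frac{7}{3}\right) = \frac{5}{-5} \left(- 4 \left(1 + 2 \left(-4\right)\right)\right) + \left(\frac{7}{3} + \frac{7}{3}\right) = 5 \left(- \frac{1}{5}\right) \left(- 4 \left(1 - 8\right)\right) + \left(7 \cdot \frac{1}{3} + 7 \cdot \frac{1}{3}\right) = - \left(-4\right) \left(-7\right) + \left(\frac{7}{3} + \frac{7}{3}\right) = \left(-1\right) 28 + \frac{14}{3} = -28 + \frac{14}{3} = - \frac{70}{3}$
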